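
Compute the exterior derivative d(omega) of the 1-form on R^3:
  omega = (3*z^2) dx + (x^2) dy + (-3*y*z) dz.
d(omega) = (2*x) dx ∧ dy + (-6*z) dx ∧ dz + (-3*z) dy ∧ dz

For a 1-form omega = sum_i f_i dx_i, the exterior derivative is
  d(omega) = sum_{i < j} (∂f_j/∂x_i - ∂f_i/∂x_j) dx_i ∧ dx_j.
  coefficient of dx ∧ dy: ∂f_2/∂x - ∂f_1/∂y = ∂(x^2)/∂x - ∂(3*z^2)/∂y = 2*x
  coefficient of dx ∧ dz: ∂f_3/∂x - ∂f_1/∂z = ∂(-3*y*z)/∂x - ∂(3*z^2)/∂z = -6*z
  coefficient of dy ∧ dz: ∂f_3/∂y - ∂f_2/∂z = ∂(-3*y*z)/∂y - ∂(x^2)/∂z = -3*z
Assembling: d(omega) = (2*x) dx ∧ dy + (-6*z) dx ∧ dz + (-3*z) dy ∧ dz.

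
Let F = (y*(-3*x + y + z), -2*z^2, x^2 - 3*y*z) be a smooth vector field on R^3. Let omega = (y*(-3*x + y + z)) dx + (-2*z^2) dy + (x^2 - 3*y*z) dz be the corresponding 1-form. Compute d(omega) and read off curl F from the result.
d(omega) = (z) dy ∧ dz + (-2*x + y) dz ∧ dx + (3*x - 2*y - z) dx ∧ dy; curl F = (z, -2*x + y, 3*x - 2*y - z)

d omega = sum_{i<j} (∂f_j/∂x_i - ∂f_i/∂x_j) dx_i ∧ dx_j. Under the identification (dy ∧ dz, dz ∧ dx, dx ∧ dy) ↔ (e_x, e_y, e_z), the coefficients are exactly the components of curl F. Compute:
  ∂R/∂y - ∂Q/∂z = (-3*z) - (-4*z) = z
  ∂P/∂z - ∂R/∂x = (y) - (2*x) = -2*x + y
  ∂Q/∂x - ∂P/∂y = (0) - (-3*x + 2*y + z) = 3*x - 2*y - z.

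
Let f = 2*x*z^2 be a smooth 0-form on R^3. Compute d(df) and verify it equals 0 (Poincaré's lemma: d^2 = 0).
d(df) = 0

Step 1: df = sum_i (∂f/∂x_i) dx_i = (2*z^2) dx + (0) dy + (4*x*z) dz.
Step 2: Apply d again. Using the 1-form formula, the coefficient of dx ∧ dy in d(df) is ∂^2 f/∂x ∂y - ∂^2 f/∂y ∂x = (0) - (0) = 0 (equality of mixed partials for smooth f).
Similarly for dx ∧ dz and dy ∧ dz — all coefficients vanish. So d(df) = 0.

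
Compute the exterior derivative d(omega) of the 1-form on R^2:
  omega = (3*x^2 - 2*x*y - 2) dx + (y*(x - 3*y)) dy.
d(omega) = (2*x + y) dx ∧ dy

For a 1-form omega = sum_i f_i dx_i, the exterior derivative is
  d(omega) = sum_{i < j} (∂f_j/∂x_i - ∂f_i/∂x_j) dx_i ∧ dx_j.
  coefficient of dx ∧ dy: ∂f_2/∂x - ∂f_1/∂y = ∂(y*(x - 3*y))/∂x - ∂(3*x^2 - 2*x*y - 2)/∂y = 2*x + y
Assembling: d(omega) = (2*x + y) dx ∧ dy.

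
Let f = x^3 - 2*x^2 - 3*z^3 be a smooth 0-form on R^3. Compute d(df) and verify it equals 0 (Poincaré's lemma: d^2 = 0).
d(df) = 0

Step 1: df = sum_i (∂f/∂x_i) dx_i = (x*(3*x - 4)) dx + (0) dy + (-9*z^2) dz.
Step 2: Apply d again. Using the 1-form formula, the coefficient of dx ∧ dy in d(df) is ∂^2 f/∂x ∂y - ∂^2 f/∂y ∂x = (0) - (0) = 0 (equality of mixed partials for smooth f).
Similarly for dx ∧ dz and dy ∧ dz — all coefficients vanish. So d(df) = 0.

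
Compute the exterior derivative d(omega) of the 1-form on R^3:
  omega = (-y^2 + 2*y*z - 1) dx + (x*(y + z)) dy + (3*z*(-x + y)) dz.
d(omega) = (3*y - z) dx ∧ dy + (-2*y - 3*z) dx ∧ dz + (-x + 3*z) dy ∧ dz

For a 1-form omega = sum_i f_i dx_i, the exterior derivative is
  d(omega) = sum_{i < j} (∂f_j/∂x_i - ∂f_i/∂x_j) dx_i ∧ dx_j.
  coefficient of dx ∧ dy: ∂f_2/∂x - ∂f_1/∂y = ∂(x*(y + z))/∂x - ∂(-y^2 + 2*y*z - 1)/∂y = 3*y - z
  coefficient of dx ∧ dz: ∂f_3/∂x - ∂f_1/∂z = ∂(3*z*(-x + y))/∂x - ∂(-y^2 + 2*y*z - 1)/∂z = -2*y - 3*z
  coefficient of dy ∧ dz: ∂f_3/∂y - ∂f_2/∂z = ∂(3*z*(-x + y))/∂y - ∂(x*(y + z))/∂z = -x + 3*z
Assembling: d(omega) = (3*y - z) dx ∧ dy + (-2*y - 3*z) dx ∧ dz + (-x + 3*z) dy ∧ dz.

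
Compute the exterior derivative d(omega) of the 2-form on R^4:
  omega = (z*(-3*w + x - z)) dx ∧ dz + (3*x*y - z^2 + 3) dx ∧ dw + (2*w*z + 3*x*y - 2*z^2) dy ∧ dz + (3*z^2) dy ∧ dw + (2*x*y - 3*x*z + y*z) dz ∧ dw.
d(omega) = (2*y - 4*z) dx ∧ dz ∧ dw + (-3*x) dx ∧ dy ∧ dw + (3*y) dx ∧ dy ∧ dz + (2*x - 3*z) dy ∧ dz ∧ dw

For a 2-form omega = sum_{i<j} g_{ij} dx_i ∧ dx_j, the exterior derivative is
  d(omega) = sum_{i<j} d(g_{ij}) ∧ dx_i ∧ dx_j = sum_{i<j, k} (∂g_{ij}/∂x_k) dx_k ∧ dx_i ∧ dx_j.
Expand each term, using dx_k ∧ dx_i ∧ dx_j = sgn(permutation) dx_{(a)} ∧ dx_{(b)} ∧ dx_{(c)} with (a < b < c) sorted:
  d(z*(-3*w + x - z)) includes (∂/∂w)(z*(-3*w + x - z)) dw = (-3*z) dw, which multiplied by dx ∧ dz gives (-3*z) dx ∧ dz ∧ dw
  d(3*x*y - z^2 + 3) includes (∂/∂y)(3*x*y - z^2 + 3) dy = (3*x) dy, which multiplied by dx ∧ dw gives (-3*x) dx ∧ dy ∧ dw
  d(3*x*y - z^2 + 3) includes (∂/∂z)(3*x*y - z^2 + 3) dz = (-2*z) dz, which multiplied by dx ∧ dw gives (2*z) dx ∧ dz ∧ dw
  d(2*w*z + 3*x*y - 2*z^2) includes (∂/∂x)(2*w*z + 3*x*y - 2*z^2) dx = (3*y) dx, which multiplied by dy ∧ dz gives (3*y) dx ∧ dy ∧ dz
  d(2*w*z + 3*x*y - 2*z^2) includes (∂/∂w)(2*w*z + 3*x*y - 2*z^2) dw = (2*z) dw, which multiplied by dy ∧ dz gives (2*z) dy ∧ dz ∧ dw
  d(3*z^2) includes (∂/∂z)(3*z^2) dz = (6*z) dz, which multiplied by dy ∧ dw gives (-6*z) dy ∧ dz ∧ dw
  d(2*x*y - 3*x*z + y*z) includes (∂/∂x)(2*x*y - 3*x*z + y*z) dx = (2*y - 3*z) dx, which multiplied by dz ∧ dw gives (2*y - 3*z) dx ∧ dz ∧ dw
  d(2*x*y - 3*x*z + y*z) includes (∂/∂y)(2*x*y - 3*x*z + y*z) dy = (2*x + z) dy, which multiplied by dz ∧ dw gives (2*x + z) dy ∧ dz ∧ dw
Collecting like 3-forms: d(omega) = (2*y - 4*z) dx ∧ dz ∧ dw + (-3*x) dx ∧ dy ∧ dw + (3*y) dx ∧ dy ∧ dz + (2*x - 3*z) dy ∧ dz ∧ dw.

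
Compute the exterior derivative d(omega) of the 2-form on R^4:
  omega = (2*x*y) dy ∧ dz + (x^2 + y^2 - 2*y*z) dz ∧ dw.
d(omega) = (2*y) dx ∧ dy ∧ dz + (2*x) dx ∧ dz ∧ dw + (2*y - 2*z) dy ∧ dz ∧ dw

For a 2-form omega = sum_{i<j} g_{ij} dx_i ∧ dx_j, the exterior derivative is
  d(omega) = sum_{i<j} d(g_{ij}) ∧ dx_i ∧ dx_j = sum_{i<j, k} (∂g_{ij}/∂x_k) dx_k ∧ dx_i ∧ dx_j.
Expand each term, using dx_k ∧ dx_i ∧ dx_j = sgn(permutation) dx_{(a)} ∧ dx_{(b)} ∧ dx_{(c)} with (a < b < c) sorted:
  d(2*x*y) includes (∂/∂x)(2*x*y) dx = (2*y) dx, which multiplied by dy ∧ dz gives (2*y) dx ∧ dy ∧ dz
  d(x^2 + y^2 - 2*y*z) includes (∂/∂x)(x^2 + y^2 - 2*y*z) dx = (2*x) dx, which multiplied by dz ∧ dw gives (2*x) dx ∧ dz ∧ dw
  d(x^2 + y^2 - 2*y*z) includes (∂/∂y)(x^2 + y^2 - 2*y*z) dy = (2*y - 2*z) dy, which multiplied by dz ∧ dw gives (2*y - 2*z) dy ∧ dz ∧ dw
Collecting like 3-forms: d(omega) = (2*y) dx ∧ dy ∧ dz + (2*x) dx ∧ dz ∧ dw + (2*y - 2*z) dy ∧ dz ∧ dw.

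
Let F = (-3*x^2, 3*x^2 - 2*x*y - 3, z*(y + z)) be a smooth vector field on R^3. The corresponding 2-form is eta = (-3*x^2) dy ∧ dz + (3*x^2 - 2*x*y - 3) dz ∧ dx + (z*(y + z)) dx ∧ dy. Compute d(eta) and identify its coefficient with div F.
d(eta) = (-8*x + y + 2*z) dx ∧ dy ∧ dz; div F = -8*x + y + 2*z

For a 2-form in R^3 of the form above, applying d gives a 3-form with coefficient ∂P/∂x + ∂Q/∂y + ∂R/∂z:
  ∂P/∂x = -6*x
  ∂Q/∂y = -2*x
  ∂R/∂z = y + 2*z
Sum = -8*x + y + 2*z, which is exactly div F.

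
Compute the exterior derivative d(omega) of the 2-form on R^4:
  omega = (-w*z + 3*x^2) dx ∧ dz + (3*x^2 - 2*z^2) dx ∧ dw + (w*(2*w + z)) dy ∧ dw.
d(omega) = (3*z) dx ∧ dz ∧ dw + (-w) dy ∧ dz ∧ dw

For a 2-form omega = sum_{i<j} g_{ij} dx_i ∧ dx_j, the exterior derivative is
  d(omega) = sum_{i<j} d(g_{ij}) ∧ dx_i ∧ dx_j = sum_{i<j, k} (∂g_{ij}/∂x_k) dx_k ∧ dx_i ∧ dx_j.
Expand each term, using dx_k ∧ dx_i ∧ dx_j = sgn(permutation) dx_{(a)} ∧ dx_{(b)} ∧ dx_{(c)} with (a < b < c) sorted:
  d(-w*z + 3*x^2) includes (∂/∂w)(-w*z + 3*x^2) dw = (-z) dw, which multiplied by dx ∧ dz gives (-z) dx ∧ dz ∧ dw
  d(3*x^2 - 2*z^2) includes (∂/∂z)(3*x^2 - 2*z^2) dz = (-4*z) dz, which multiplied by dx ∧ dw gives (4*z) dx ∧ dz ∧ dw
  d(w*(2*w + z)) includes (∂/∂z)(w*(2*w + z)) dz = (w) dz, which multiplied by dy ∧ dw gives (-w) dy ∧ dz ∧ dw
Collecting like 3-forms: d(omega) = (3*z) dx ∧ dz ∧ dw + (-w) dy ∧ dz ∧ dw.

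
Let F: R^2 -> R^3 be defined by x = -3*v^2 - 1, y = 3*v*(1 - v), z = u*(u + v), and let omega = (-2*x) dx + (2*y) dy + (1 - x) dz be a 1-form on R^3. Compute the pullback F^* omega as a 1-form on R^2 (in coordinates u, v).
F^* omega = (6*u*v^2 + 4*u + 3*v^3 + 2*v) du + (3*u*v^2 + 2*u - 54*v^2 + 6*v) dv

Using F^*(f dg) = (f ∘ F) d(g ∘ F), substitute each coordinate x_i by F_i(u, v) in f_i, and replace dx_i by d F_i = (∂F_i/∂u) du + (∂F_i/∂v) dv.
  For the x component: f_1(F) = 6*v^2 + 2; d F_1 = (0) du + (-6*v) dv
  For the y component: f_2(F) = 6*v*(1 - v); d F_2 = (0) du + (3 - 6*v) dv
  For the z component: f_3(F) = 3*v^2 + 2; d F_3 = (2*u + v) du + (u) dv
Combining and collecting du, dv coefficients:
  coeff of du: 6*u*v^2 + 4*u + 3*v^3 + 2*v
  coeff of dv: 3*u*v^2 + 2*u - 54*v^2 + 6*v
F^* omega = (6*u*v^2 + 4*u + 3*v^3 + 2*v) du + (3*u*v^2 + 2*u - 54*v^2 + 6*v) dv.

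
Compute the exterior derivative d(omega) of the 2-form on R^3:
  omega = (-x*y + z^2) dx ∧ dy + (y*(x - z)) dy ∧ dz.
d(omega) = (y + 2*z) dx ∧ dy ∧ dz

For a 2-form omega = sum_{i<j} g_{ij} dx_i ∧ dx_j, the exterior derivative is
  d(omega) = sum_{i<j} d(g_{ij}) ∧ dx_i ∧ dx_j = sum_{i<j, k} (∂g_{ij}/∂x_k) dx_k ∧ dx_i ∧ dx_j.
Expand each term, using dx_k ∧ dx_i ∧ dx_j = sgn(permutation) dx_{(a)} ∧ dx_{(b)} ∧ dx_{(c)} with (a < b < c) sorted:
  d(-x*y + z^2) includes (∂/∂z)(-x*y + z^2) dz = (2*z) dz, which multiplied by dx ∧ dy gives (2*z) dx ∧ dy ∧ dz
  d(y*(x - z)) includes (∂/∂x)(y*(x - z)) dx = (y) dx, which multiplied by dy ∧ dz gives (y) dx ∧ dy ∧ dz
Collecting like 3-forms: d(omega) = (y + 2*z) dx ∧ dy ∧ dz.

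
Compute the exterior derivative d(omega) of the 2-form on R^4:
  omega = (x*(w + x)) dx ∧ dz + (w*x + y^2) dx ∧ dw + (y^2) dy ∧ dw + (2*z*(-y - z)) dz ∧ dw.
d(omega) = (x) dx ∧ dz ∧ dw + (-2*y) dx ∧ dy ∧ dw + (-2*z) dy ∧ dz ∧ dw

For a 2-form omega = sum_{i<j} g_{ij} dx_i ∧ dx_j, the exterior derivative is
  d(omega) = sum_{i<j} d(g_{ij}) ∧ dx_i ∧ dx_j = sum_{i<j, k} (∂g_{ij}/∂x_k) dx_k ∧ dx_i ∧ dx_j.
Expand each term, using dx_k ∧ dx_i ∧ dx_j = sgn(permutation) dx_{(a)} ∧ dx_{(b)} ∧ dx_{(c)} with (a < b < c) sorted:
  d(x*(w + x)) includes (∂/∂w)(x*(w + x)) dw = (x) dw, which multiplied by dx ∧ dz gives (x) dx ∧ dz ∧ dw
  d(w*x + y^2) includes (∂/∂y)(w*x + y^2) dy = (2*y) dy, which multiplied by dx ∧ dw gives (-2*y) dx ∧ dy ∧ dw
  d(2*z*(-y - z)) includes (∂/∂y)(2*z*(-y - z)) dy = (-2*z) dy, which multiplied by dz ∧ dw gives (-2*z) dy ∧ dz ∧ dw
Collecting like 3-forms: d(omega) = (x) dx ∧ dz ∧ dw + (-2*y) dx ∧ dy ∧ dw + (-2*z) dy ∧ dz ∧ dw.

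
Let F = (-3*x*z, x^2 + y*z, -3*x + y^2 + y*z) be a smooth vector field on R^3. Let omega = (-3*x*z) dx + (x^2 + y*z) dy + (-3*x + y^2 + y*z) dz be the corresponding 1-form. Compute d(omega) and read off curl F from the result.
d(omega) = (y + z) dy ∧ dz + (3 - 3*x) dz ∧ dx + (2*x) dx ∧ dy; curl F = (y + z, 3 - 3*x, 2*x)

d omega = sum_{i<j} (∂f_j/∂x_i - ∂f_i/∂x_j) dx_i ∧ dx_j. Under the identification (dy ∧ dz, dz ∧ dx, dx ∧ dy) ↔ (e_x, e_y, e_z), the coefficients are exactly the components of curl F. Compute:
  ∂R/∂y - ∂Q/∂z = (2*y + z) - (y) = y + z
  ∂P/∂z - ∂R/∂x = (-3*x) - (-3) = 3 - 3*x
  ∂Q/∂x - ∂P/∂y = (2*x) - (0) = 2*x.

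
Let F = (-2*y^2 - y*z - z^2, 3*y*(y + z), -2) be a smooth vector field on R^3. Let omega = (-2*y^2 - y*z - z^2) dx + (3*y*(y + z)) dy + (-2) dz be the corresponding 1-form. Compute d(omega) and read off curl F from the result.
d(omega) = (-3*y) dy ∧ dz + (-y - 2*z) dz ∧ dx + (4*y + z) dx ∧ dy; curl F = (-3*y, -y - 2*z, 4*y + z)

d omega = sum_{i<j} (∂f_j/∂x_i - ∂f_i/∂x_j) dx_i ∧ dx_j. Under the identification (dy ∧ dz, dz ∧ dx, dx ∧ dy) ↔ (e_x, e_y, e_z), the coefficients are exactly the components of curl F. Compute:
  ∂R/∂y - ∂Q/∂z = (0) - (3*y) = -3*y
  ∂P/∂z - ∂R/∂x = (-y - 2*z) - (0) = -y - 2*z
  ∂Q/∂x - ∂P/∂y = (0) - (-4*y - z) = 4*y + z.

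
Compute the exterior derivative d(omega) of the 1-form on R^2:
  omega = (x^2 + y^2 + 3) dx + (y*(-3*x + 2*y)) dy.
d(omega) = (-5*y) dx ∧ dy

For a 1-form omega = sum_i f_i dx_i, the exterior derivative is
  d(omega) = sum_{i < j} (∂f_j/∂x_i - ∂f_i/∂x_j) dx_i ∧ dx_j.
  coefficient of dx ∧ dy: ∂f_2/∂x - ∂f_1/∂y = ∂(y*(-3*x + 2*y))/∂x - ∂(x^2 + y^2 + 3)/∂y = -5*y
Assembling: d(omega) = (-5*y) dx ∧ dy.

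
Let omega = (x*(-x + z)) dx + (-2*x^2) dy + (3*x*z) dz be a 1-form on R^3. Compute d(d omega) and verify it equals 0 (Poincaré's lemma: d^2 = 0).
d(d omega) = 0

Step 1: d omega = sum_{i<j} (∂f_j/∂x_i - ∂f_i/∂x_j) dx_i ∧ dx_j:
  coeff of dx ∧ dy: -4*x
  coeff of dx ∧ dz: -x + 3*z
  coeff of dy ∧ dz: 0
Step 2: Apply d again to each 2-form coefficient. The only possible 3-form in R^3 is dx ∧ dy ∧ dz, with coefficient
  ∂(coeff of dy∧dz)/∂x - ∂(coeff of dx∧dz)/∂y + ∂(coeff of dx∧dy)/∂z
  = ∂/∂x (0) - ∂/∂y (-x + 3*z) + ∂/∂z (-4*x).
Each of these terms simplifies to sums of mixed partials that cancel in pairs. The result is 0 (by equality of mixed partials for smooth functions — Schwarz / Clairaut).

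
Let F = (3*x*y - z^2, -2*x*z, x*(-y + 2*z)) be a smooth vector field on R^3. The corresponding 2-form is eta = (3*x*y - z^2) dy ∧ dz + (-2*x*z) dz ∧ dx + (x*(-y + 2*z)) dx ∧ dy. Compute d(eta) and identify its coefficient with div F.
d(eta) = (2*x + 3*y) dx ∧ dy ∧ dz; div F = 2*x + 3*y

For a 2-form in R^3 of the form above, applying d gives a 3-form with coefficient ∂P/∂x + ∂Q/∂y + ∂R/∂z:
  ∂P/∂x = 3*y
  ∂Q/∂y = 0
  ∂R/∂z = 2*x
Sum = 2*x + 3*y, which is exactly div F.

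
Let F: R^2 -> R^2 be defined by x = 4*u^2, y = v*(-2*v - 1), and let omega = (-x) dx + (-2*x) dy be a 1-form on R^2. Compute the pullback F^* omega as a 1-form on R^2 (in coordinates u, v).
F^* omega = (-32*u^3) du + (u^2*(32*v + 8)) dv

Using F^*(f dg) = (f ∘ F) d(g ∘ F), substitute each coordinate x_i by F_i(u, v) in f_i, and replace dx_i by d F_i = (∂F_i/∂u) du + (∂F_i/∂v) dv.
  For the x component: f_1(F) = -4*u^2; d F_1 = (8*u) du + (0) dv
  For the y component: f_2(F) = -8*u^2; d F_2 = (0) du + (-4*v - 1) dv
Combining and collecting du, dv coefficients:
  coeff of du: -32*u^3
  coeff of dv: u^2*(32*v + 8)
F^* omega = (-32*u^3) du + (u^2*(32*v + 8)) dv.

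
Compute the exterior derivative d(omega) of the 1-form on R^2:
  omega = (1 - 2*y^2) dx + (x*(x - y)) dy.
d(omega) = (2*x + 3*y) dx ∧ dy

For a 1-form omega = sum_i f_i dx_i, the exterior derivative is
  d(omega) = sum_{i < j} (∂f_j/∂x_i - ∂f_i/∂x_j) dx_i ∧ dx_j.
  coefficient of dx ∧ dy: ∂f_2/∂x - ∂f_1/∂y = ∂(x*(x - y))/∂x - ∂(1 - 2*y^2)/∂y = 2*x + 3*y
Assembling: d(omega) = (2*x + 3*y) dx ∧ dy.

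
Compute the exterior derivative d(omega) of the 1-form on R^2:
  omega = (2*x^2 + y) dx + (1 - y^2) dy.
d(omega) = (-1) dx ∧ dy

For a 1-form omega = sum_i f_i dx_i, the exterior derivative is
  d(omega) = sum_{i < j} (∂f_j/∂x_i - ∂f_i/∂x_j) dx_i ∧ dx_j.
  coefficient of dx ∧ dy: ∂f_2/∂x - ∂f_1/∂y = ∂(1 - y^2)/∂x - ∂(2*x^2 + y)/∂y = -1
Assembling: d(omega) = (-1) dx ∧ dy.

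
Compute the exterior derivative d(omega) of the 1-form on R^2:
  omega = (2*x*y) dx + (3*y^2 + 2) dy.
d(omega) = (-2*x) dx ∧ dy

For a 1-form omega = sum_i f_i dx_i, the exterior derivative is
  d(omega) = sum_{i < j} (∂f_j/∂x_i - ∂f_i/∂x_j) dx_i ∧ dx_j.
  coefficient of dx ∧ dy: ∂f_2/∂x - ∂f_1/∂y = ∂(3*y^2 + 2)/∂x - ∂(2*x*y)/∂y = -2*x
Assembling: d(omega) = (-2*x) dx ∧ dy.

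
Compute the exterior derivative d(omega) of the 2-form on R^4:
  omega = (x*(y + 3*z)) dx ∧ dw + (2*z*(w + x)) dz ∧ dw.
d(omega) = (-x) dx ∧ dy ∧ dw + (-3*x + 2*z) dx ∧ dz ∧ dw

For a 2-form omega = sum_{i<j} g_{ij} dx_i ∧ dx_j, the exterior derivative is
  d(omega) = sum_{i<j} d(g_{ij}) ∧ dx_i ∧ dx_j = sum_{i<j, k} (∂g_{ij}/∂x_k) dx_k ∧ dx_i ∧ dx_j.
Expand each term, using dx_k ∧ dx_i ∧ dx_j = sgn(permutation) dx_{(a)} ∧ dx_{(b)} ∧ dx_{(c)} with (a < b < c) sorted:
  d(x*(y + 3*z)) includes (∂/∂y)(x*(y + 3*z)) dy = (x) dy, which multiplied by dx ∧ dw gives (-x) dx ∧ dy ∧ dw
  d(x*(y + 3*z)) includes (∂/∂z)(x*(y + 3*z)) dz = (3*x) dz, which multiplied by dx ∧ dw gives (-3*x) dx ∧ dz ∧ dw
  d(2*z*(w + x)) includes (∂/∂x)(2*z*(w + x)) dx = (2*z) dx, which multiplied by dz ∧ dw gives (2*z) dx ∧ dz ∧ dw
Collecting like 3-forms: d(omega) = (-x) dx ∧ dy ∧ dw + (-3*x + 2*z) dx ∧ dz ∧ dw.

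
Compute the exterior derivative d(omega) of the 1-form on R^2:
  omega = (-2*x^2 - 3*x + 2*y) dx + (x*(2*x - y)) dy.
d(omega) = (4*x - y - 2) dx ∧ dy

For a 1-form omega = sum_i f_i dx_i, the exterior derivative is
  d(omega) = sum_{i < j} (∂f_j/∂x_i - ∂f_i/∂x_j) dx_i ∧ dx_j.
  coefficient of dx ∧ dy: ∂f_2/∂x - ∂f_1/∂y = ∂(x*(2*x - y))/∂x - ∂(-2*x^2 - 3*x + 2*y)/∂y = 4*x - y - 2
Assembling: d(omega) = (4*x - y - 2) dx ∧ dy.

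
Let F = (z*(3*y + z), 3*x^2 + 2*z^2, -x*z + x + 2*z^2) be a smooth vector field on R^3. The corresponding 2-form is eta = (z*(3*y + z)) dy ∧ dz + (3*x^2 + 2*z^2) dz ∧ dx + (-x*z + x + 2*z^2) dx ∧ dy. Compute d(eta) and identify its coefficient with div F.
d(eta) = (-x + 4*z) dx ∧ dy ∧ dz; div F = -x + 4*z

For a 2-form in R^3 of the form above, applying d gives a 3-form with coefficient ∂P/∂x + ∂Q/∂y + ∂R/∂z:
  ∂P/∂x = 0
  ∂Q/∂y = 0
  ∂R/∂z = -x + 4*z
Sum = -x + 4*z, which is exactly div F.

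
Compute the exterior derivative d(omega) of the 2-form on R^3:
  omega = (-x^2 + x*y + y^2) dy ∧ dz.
d(omega) = (-2*x + y) dx ∧ dy ∧ dz

For a 2-form omega = sum_{i<j} g_{ij} dx_i ∧ dx_j, the exterior derivative is
  d(omega) = sum_{i<j} d(g_{ij}) ∧ dx_i ∧ dx_j = sum_{i<j, k} (∂g_{ij}/∂x_k) dx_k ∧ dx_i ∧ dx_j.
Expand each term, using dx_k ∧ dx_i ∧ dx_j = sgn(permutation) dx_{(a)} ∧ dx_{(b)} ∧ dx_{(c)} with (a < b < c) sorted:
  d(-x^2 + x*y + y^2) includes (∂/∂x)(-x^2 + x*y + y^2) dx = (-2*x + y) dx, which multiplied by dy ∧ dz gives (-2*x + y) dx ∧ dy ∧ dz
Collecting like 3-forms: d(omega) = (-2*x + y) dx ∧ dy ∧ dz.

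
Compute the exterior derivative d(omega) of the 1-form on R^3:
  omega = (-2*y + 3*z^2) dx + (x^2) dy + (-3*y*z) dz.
d(omega) = (2*x + 2) dx ∧ dy + (-6*z) dx ∧ dz + (-3*z) dy ∧ dz

For a 1-form omega = sum_i f_i dx_i, the exterior derivative is
  d(omega) = sum_{i < j} (∂f_j/∂x_i - ∂f_i/∂x_j) dx_i ∧ dx_j.
  coefficient of dx ∧ dy: ∂f_2/∂x - ∂f_1/∂y = ∂(x^2)/∂x - ∂(-2*y + 3*z^2)/∂y = 2*x + 2
  coefficient of dx ∧ dz: ∂f_3/∂x - ∂f_1/∂z = ∂(-3*y*z)/∂x - ∂(-2*y + 3*z^2)/∂z = -6*z
  coefficient of dy ∧ dz: ∂f_3/∂y - ∂f_2/∂z = ∂(-3*y*z)/∂y - ∂(x^2)/∂z = -3*z
Assembling: d(omega) = (2*x + 2) dx ∧ dy + (-6*z) dx ∧ dz + (-3*z) dy ∧ dz.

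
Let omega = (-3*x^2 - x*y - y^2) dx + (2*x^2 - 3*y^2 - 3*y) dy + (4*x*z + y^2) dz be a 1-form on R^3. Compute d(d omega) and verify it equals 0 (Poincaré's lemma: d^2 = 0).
d(d omega) = 0

Step 1: d omega = sum_{i<j} (∂f_j/∂x_i - ∂f_i/∂x_j) dx_i ∧ dx_j:
  coeff of dx ∧ dy: 5*x + 2*y
  coeff of dx ∧ dz: 4*z
  coeff of dy ∧ dz: 2*y
Step 2: Apply d again to each 2-form coefficient. The only possible 3-form in R^3 is dx ∧ dy ∧ dz, with coefficient
  ∂(coeff of dy∧dz)/∂x - ∂(coeff of dx∧dz)/∂y + ∂(coeff of dx∧dy)/∂z
  = ∂/∂x (2*y) - ∂/∂y (4*z) + ∂/∂z (5*x + 2*y).
Each of these terms simplifies to sums of mixed partials that cancel in pairs. The result is 0 (by equality of mixed partials for smooth functions — Schwarz / Clairaut).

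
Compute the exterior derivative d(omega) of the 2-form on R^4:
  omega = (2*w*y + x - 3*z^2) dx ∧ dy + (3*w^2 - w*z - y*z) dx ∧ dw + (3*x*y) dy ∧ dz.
d(omega) = (3*y - 6*z) dx ∧ dy ∧ dz + (2*y + z) dx ∧ dy ∧ dw + (w + y) dx ∧ dz ∧ dw

For a 2-form omega = sum_{i<j} g_{ij} dx_i ∧ dx_j, the exterior derivative is
  d(omega) = sum_{i<j} d(g_{ij}) ∧ dx_i ∧ dx_j = sum_{i<j, k} (∂g_{ij}/∂x_k) dx_k ∧ dx_i ∧ dx_j.
Expand each term, using dx_k ∧ dx_i ∧ dx_j = sgn(permutation) dx_{(a)} ∧ dx_{(b)} ∧ dx_{(c)} with (a < b < c) sorted:
  d(2*w*y + x - 3*z^2) includes (∂/∂z)(2*w*y + x - 3*z^2) dz = (-6*z) dz, which multiplied by dx ∧ dy gives (-6*z) dx ∧ dy ∧ dz
  d(2*w*y + x - 3*z^2) includes (∂/∂w)(2*w*y + x - 3*z^2) dw = (2*y) dw, which multiplied by dx ∧ dy gives (2*y) dx ∧ dy ∧ dw
  d(3*w^2 - w*z - y*z) includes (∂/∂y)(3*w^2 - w*z - y*z) dy = (-z) dy, which multiplied by dx ∧ dw gives (z) dx ∧ dy ∧ dw
  d(3*w^2 - w*z - y*z) includes (∂/∂z)(3*w^2 - w*z - y*z) dz = (-w - y) dz, which multiplied by dx ∧ dw gives (w + y) dx ∧ dz ∧ dw
  d(3*x*y) includes (∂/∂x)(3*x*y) dx = (3*y) dx, which multiplied by dy ∧ dz gives (3*y) dx ∧ dy ∧ dz
Collecting like 3-forms: d(omega) = (3*y - 6*z) dx ∧ dy ∧ dz + (2*y + z) dx ∧ dy ∧ dw + (w + y) dx ∧ dz ∧ dw.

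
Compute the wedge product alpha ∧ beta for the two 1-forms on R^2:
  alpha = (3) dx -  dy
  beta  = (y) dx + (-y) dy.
alpha ∧ beta = (-2*y) dx ∧ dy

Distribute the wedge, using dx_i ∧ dx_j = -dx_j ∧ dx_i and dx_i ∧ dx_i = 0. For each pair (i, j) with i < j, the coefficient of dx_i ∧ dx_j in alpha ∧ beta is (alpha_i * beta_j - alpha_j * beta_i). Collecting: alpha ∧ beta = (-2*y) dx ∧ dy.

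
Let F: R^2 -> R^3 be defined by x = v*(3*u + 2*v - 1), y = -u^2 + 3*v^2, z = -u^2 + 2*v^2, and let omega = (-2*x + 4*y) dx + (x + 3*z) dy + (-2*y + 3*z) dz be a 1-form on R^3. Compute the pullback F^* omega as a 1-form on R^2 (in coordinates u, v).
F^* omega = (8*u^3 - 18*u^2*v - 34*u*v^2 + 2*u*v + 24*v^3 + 6*v^2) du + (-12*u^3 - 56*u^2*v + 4*u^2 + 18*u*v^2 + 12*u*v + 80*v^3 - 6*v^2 - 2*v) dv

Using F^*(f dg) = (f ∘ F) d(g ∘ F), substitute each coordinate x_i by F_i(u, v) in f_i, and replace dx_i by d F_i = (∂F_i/∂u) du + (∂F_i/∂v) dv.
  For the x component: f_1(F) = -4*u^2 - 6*u*v + 8*v^2 + 2*v; d F_1 = (3*v) du + (3*u + 4*v - 1) dv
  For the y component: f_2(F) = -3*u^2 + 3*u*v + 8*v^2 - v; d F_2 = (-2*u) du + (6*v) dv
  For the z component: f_3(F) = -u^2; d F_3 = (-2*u) du + (4*v) dv
Combining and collecting du, dv coefficients:
  coeff of du: 8*u^3 - 18*u^2*v - 34*u*v^2 + 2*u*v + 24*v^3 + 6*v^2
  coeff of dv: -12*u^3 - 56*u^2*v + 4*u^2 + 18*u*v^2 + 12*u*v + 80*v^3 - 6*v^2 - 2*v
F^* omega = (8*u^3 - 18*u^2*v - 34*u*v^2 + 2*u*v + 24*v^3 + 6*v^2) du + (-12*u^3 - 56*u^2*v + 4*u^2 + 18*u*v^2 + 12*u*v + 80*v^3 - 6*v^2 - 2*v) dv.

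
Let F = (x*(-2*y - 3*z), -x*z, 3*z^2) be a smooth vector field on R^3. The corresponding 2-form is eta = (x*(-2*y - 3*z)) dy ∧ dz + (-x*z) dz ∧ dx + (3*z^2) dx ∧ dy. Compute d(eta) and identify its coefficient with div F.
d(eta) = (-2*y + 3*z) dx ∧ dy ∧ dz; div F = -2*y + 3*z

For a 2-form in R^3 of the form above, applying d gives a 3-form with coefficient ∂P/∂x + ∂Q/∂y + ∂R/∂z:
  ∂P/∂x = -2*y - 3*z
  ∂Q/∂y = 0
  ∂R/∂z = 6*z
Sum = -2*y + 3*z, which is exactly div F.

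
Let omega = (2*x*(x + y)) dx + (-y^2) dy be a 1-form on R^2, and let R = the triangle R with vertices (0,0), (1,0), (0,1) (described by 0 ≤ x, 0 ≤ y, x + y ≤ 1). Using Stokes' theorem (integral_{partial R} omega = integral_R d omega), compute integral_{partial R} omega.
integral_(partial R) omega = -1/3

Stokes: integral_partial_R omega = integral_R d omega with d omega = (∂Q/∂x - ∂P/∂y) dx ∧ dy.
  ∂Q/∂x = 0
  ∂P/∂y = 2*x
  integrand = ∂Q/∂x - ∂P/∂y = -2*x.
Integrating over R: integral_0^1 integral_0^{1-x} (-2*x) dy dx = -1/3.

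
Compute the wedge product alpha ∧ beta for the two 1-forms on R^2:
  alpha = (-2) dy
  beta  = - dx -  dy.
alpha ∧ beta = (-2) dx ∧ dy

Distribute the wedge, using dx_i ∧ dx_j = -dx_j ∧ dx_i and dx_i ∧ dx_i = 0. For each pair (i, j) with i < j, the coefficient of dx_i ∧ dx_j in alpha ∧ beta is (alpha_i * beta_j - alpha_j * beta_i). Collecting: alpha ∧ beta = (-2) dx ∧ dy.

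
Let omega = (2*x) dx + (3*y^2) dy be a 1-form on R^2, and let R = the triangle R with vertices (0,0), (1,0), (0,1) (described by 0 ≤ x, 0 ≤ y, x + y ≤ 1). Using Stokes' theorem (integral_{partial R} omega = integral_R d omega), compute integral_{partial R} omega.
integral_(partial R) omega = 0

Stokes: integral_partial_R omega = integral_R d omega with d omega = (∂Q/∂x - ∂P/∂y) dx ∧ dy.
  ∂Q/∂x = 0
  ∂P/∂y = 0
  integrand = ∂Q/∂x - ∂P/∂y = 0.
Integrating over R: integral_0^1 integral_0^{1-x} (0) dy dx = 0.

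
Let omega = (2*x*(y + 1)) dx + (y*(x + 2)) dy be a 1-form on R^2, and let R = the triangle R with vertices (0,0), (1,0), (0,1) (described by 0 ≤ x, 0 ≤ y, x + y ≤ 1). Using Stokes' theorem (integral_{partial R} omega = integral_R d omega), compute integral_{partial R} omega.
integral_(partial R) omega = -1/6

Stokes: integral_partial_R omega = integral_R d omega with d omega = (∂Q/∂x - ∂P/∂y) dx ∧ dy.
  ∂Q/∂x = y
  ∂P/∂y = 2*x
  integrand = ∂Q/∂x - ∂P/∂y = -2*x + y.
Integrating over R: integral_0^1 integral_0^{1-x} (-2*x + y) dy dx = -1/6.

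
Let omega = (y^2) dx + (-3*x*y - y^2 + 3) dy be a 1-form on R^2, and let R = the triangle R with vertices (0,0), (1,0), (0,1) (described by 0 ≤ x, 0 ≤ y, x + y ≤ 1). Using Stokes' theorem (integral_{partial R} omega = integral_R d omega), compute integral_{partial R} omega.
integral_(partial R) omega = -5/6

Stokes: integral_partial_R omega = integral_R d omega with d omega = (∂Q/∂x - ∂P/∂y) dx ∧ dy.
  ∂Q/∂x = -3*y
  ∂P/∂y = 2*y
  integrand = ∂Q/∂x - ∂P/∂y = -5*y.
Integrating over R: integral_0^1 integral_0^{1-x} (-5*y) dy dx = -5/6.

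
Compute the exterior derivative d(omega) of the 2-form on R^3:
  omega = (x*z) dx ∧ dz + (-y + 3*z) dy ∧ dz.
d(omega) = 0

For a 2-form omega = sum_{i<j} g_{ij} dx_i ∧ dx_j, the exterior derivative is
  d(omega) = sum_{i<j} d(g_{ij}) ∧ dx_i ∧ dx_j = sum_{i<j, k} (∂g_{ij}/∂x_k) dx_k ∧ dx_i ∧ dx_j.
Expand each term, using dx_k ∧ dx_i ∧ dx_j = sgn(permutation) dx_{(a)} ∧ dx_{(b)} ∧ dx_{(c)} with (a < b < c) sorted:

Collecting like 3-forms: d(omega) = 0.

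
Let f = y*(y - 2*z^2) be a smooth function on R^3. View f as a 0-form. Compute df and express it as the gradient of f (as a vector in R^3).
df = (0) dx + (2*y - 2*z^2) dy + (-4*y*z) dz; grad f = (0, 2*y - 2*z^2, -4*y*z)

For a 0-form f, d f = (∂f/∂x) dx + (∂f/∂y) dy + (∂f/∂z) dz. The components of the vector representation are exactly the entries of grad f in Cartesian coordinates:
  ∂f/∂x = 0
  ∂f/∂y = 2*y - 2*z^2
  ∂f/∂z = -4*y*z.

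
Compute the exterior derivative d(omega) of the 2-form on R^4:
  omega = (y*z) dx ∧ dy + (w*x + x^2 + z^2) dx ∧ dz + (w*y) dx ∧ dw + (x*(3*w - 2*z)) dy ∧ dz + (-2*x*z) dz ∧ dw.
d(omega) = (3*w + y - 2*z) dx ∧ dy ∧ dz + (x - 2*z) dx ∧ dz ∧ dw + (-w) dx ∧ dy ∧ dw + (3*x) dy ∧ dz ∧ dw

For a 2-form omega = sum_{i<j} g_{ij} dx_i ∧ dx_j, the exterior derivative is
  d(omega) = sum_{i<j} d(g_{ij}) ∧ dx_i ∧ dx_j = sum_{i<j, k} (∂g_{ij}/∂x_k) dx_k ∧ dx_i ∧ dx_j.
Expand each term, using dx_k ∧ dx_i ∧ dx_j = sgn(permutation) dx_{(a)} ∧ dx_{(b)} ∧ dx_{(c)} with (a < b < c) sorted:
  d(y*z) includes (∂/∂z)(y*z) dz = (y) dz, which multiplied by dx ∧ dy gives (y) dx ∧ dy ∧ dz
  d(w*x + x^2 + z^2) includes (∂/∂w)(w*x + x^2 + z^2) dw = (x) dw, which multiplied by dx ∧ dz gives (x) dx ∧ dz ∧ dw
  d(w*y) includes (∂/∂y)(w*y) dy = (w) dy, which multiplied by dx ∧ dw gives (-w) dx ∧ dy ∧ dw
  d(x*(3*w - 2*z)) includes (∂/∂x)(x*(3*w - 2*z)) dx = (3*w - 2*z) dx, which multiplied by dy ∧ dz gives (3*w - 2*z) dx ∧ dy ∧ dz
  d(x*(3*w - 2*z)) includes (∂/∂w)(x*(3*w - 2*z)) dw = (3*x) dw, which multiplied by dy ∧ dz gives (3*x) dy ∧ dz ∧ dw
  d(-2*x*z) includes (∂/∂x)(-2*x*z) dx = (-2*z) dx, which multiplied by dz ∧ dw gives (-2*z) dx ∧ dz ∧ dw
Collecting like 3-forms: d(omega) = (3*w + y - 2*z) dx ∧ dy ∧ dz + (x - 2*z) dx ∧ dz ∧ dw + (-w) dx ∧ dy ∧ dw + (3*x) dy ∧ dz ∧ dw.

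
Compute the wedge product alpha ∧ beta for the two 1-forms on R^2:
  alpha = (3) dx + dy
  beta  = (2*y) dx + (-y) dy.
alpha ∧ beta = (-5*y) dx ∧ dy

Distribute the wedge, using dx_i ∧ dx_j = -dx_j ∧ dx_i and dx_i ∧ dx_i = 0. For each pair (i, j) with i < j, the coefficient of dx_i ∧ dx_j in alpha ∧ beta is (alpha_i * beta_j - alpha_j * beta_i). Collecting: alpha ∧ beta = (-5*y) dx ∧ dy.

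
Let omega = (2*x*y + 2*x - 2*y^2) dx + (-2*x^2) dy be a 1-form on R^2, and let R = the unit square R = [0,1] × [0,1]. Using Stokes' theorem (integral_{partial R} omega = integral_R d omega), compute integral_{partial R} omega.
integral_(partial R) omega = -1

Stokes: integral_partial_R omega = integral_R d omega with d omega = (∂Q/∂x - ∂P/∂y) dx ∧ dy.
  ∂Q/∂x = -4*x
  ∂P/∂y = 2*x - 4*y
  integrand = ∂Q/∂x - ∂P/∂y = -6*x + 4*y.
Integrating over R: integral_0^1 integral_0^1 (-6*x + 4*y) dx dy = -1.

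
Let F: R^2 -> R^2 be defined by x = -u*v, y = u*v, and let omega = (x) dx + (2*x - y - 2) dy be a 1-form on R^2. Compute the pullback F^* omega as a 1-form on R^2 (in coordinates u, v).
F^* omega = (2*v*(-u*v - 1)) du + (2*u*(-u*v - 1)) dv

Using F^*(f dg) = (f ∘ F) d(g ∘ F), substitute each coordinate x_i by F_i(u, v) in f_i, and replace dx_i by d F_i = (∂F_i/∂u) du + (∂F_i/∂v) dv.
  For the x component: f_1(F) = -u*v; d F_1 = (-v) du + (-u) dv
  For the y component: f_2(F) = -3*u*v - 2; d F_2 = (v) du + (u) dv
Combining and collecting du, dv coefficients:
  coeff of du: 2*v*(-u*v - 1)
  coeff of dv: 2*u*(-u*v - 1)
F^* omega = (2*v*(-u*v - 1)) du + (2*u*(-u*v - 1)) dv.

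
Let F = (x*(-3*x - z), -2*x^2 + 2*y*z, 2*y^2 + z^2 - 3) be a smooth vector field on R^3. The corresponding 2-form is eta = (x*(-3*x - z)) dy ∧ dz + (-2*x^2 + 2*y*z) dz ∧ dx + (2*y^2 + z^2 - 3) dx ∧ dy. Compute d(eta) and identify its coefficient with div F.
d(eta) = (-6*x + 3*z) dx ∧ dy ∧ dz; div F = -6*x + 3*z

For a 2-form in R^3 of the form above, applying d gives a 3-form with coefficient ∂P/∂x + ∂Q/∂y + ∂R/∂z:
  ∂P/∂x = -6*x - z
  ∂Q/∂y = 2*z
  ∂R/∂z = 2*z
Sum = -6*x + 3*z, which is exactly div F.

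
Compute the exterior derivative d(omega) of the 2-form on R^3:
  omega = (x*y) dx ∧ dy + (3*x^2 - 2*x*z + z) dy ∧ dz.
d(omega) = (6*x - 2*z) dx ∧ dy ∧ dz

For a 2-form omega = sum_{i<j} g_{ij} dx_i ∧ dx_j, the exterior derivative is
  d(omega) = sum_{i<j} d(g_{ij}) ∧ dx_i ∧ dx_j = sum_{i<j, k} (∂g_{ij}/∂x_k) dx_k ∧ dx_i ∧ dx_j.
Expand each term, using dx_k ∧ dx_i ∧ dx_j = sgn(permutation) dx_{(a)} ∧ dx_{(b)} ∧ dx_{(c)} with (a < b < c) sorted:
  d(3*x^2 - 2*x*z + z) includes (∂/∂x)(3*x^2 - 2*x*z + z) dx = (6*x - 2*z) dx, which multiplied by dy ∧ dz gives (6*x - 2*z) dx ∧ dy ∧ dz
Collecting like 3-forms: d(omega) = (6*x - 2*z) dx ∧ dy ∧ dz.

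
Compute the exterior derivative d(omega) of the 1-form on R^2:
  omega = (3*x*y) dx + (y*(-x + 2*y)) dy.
d(omega) = (-3*x - y) dx ∧ dy

For a 1-form omega = sum_i f_i dx_i, the exterior derivative is
  d(omega) = sum_{i < j} (∂f_j/∂x_i - ∂f_i/∂x_j) dx_i ∧ dx_j.
  coefficient of dx ∧ dy: ∂f_2/∂x - ∂f_1/∂y = ∂(y*(-x + 2*y))/∂x - ∂(3*x*y)/∂y = -3*x - y
Assembling: d(omega) = (-3*x - y) dx ∧ dy.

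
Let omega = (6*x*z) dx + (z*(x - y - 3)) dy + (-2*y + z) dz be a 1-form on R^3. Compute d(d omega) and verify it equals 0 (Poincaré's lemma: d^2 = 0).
d(d omega) = 0

Step 1: d omega = sum_{i<j} (∂f_j/∂x_i - ∂f_i/∂x_j) dx_i ∧ dx_j:
  coeff of dx ∧ dy: z
  coeff of dx ∧ dz: -6*x
  coeff of dy ∧ dz: -x + y + 1
Step 2: Apply d again to each 2-form coefficient. The only possible 3-form in R^3 is dx ∧ dy ∧ dz, with coefficient
  ∂(coeff of dy∧dz)/∂x - ∂(coeff of dx∧dz)/∂y + ∂(coeff of dx∧dy)/∂z
  = ∂/∂x (-x + y + 1) - ∂/∂y (-6*x) + ∂/∂z (z).
Each of these terms simplifies to sums of mixed partials that cancel in pairs. The result is 0 (by equality of mixed partials for smooth functions — Schwarz / Clairaut).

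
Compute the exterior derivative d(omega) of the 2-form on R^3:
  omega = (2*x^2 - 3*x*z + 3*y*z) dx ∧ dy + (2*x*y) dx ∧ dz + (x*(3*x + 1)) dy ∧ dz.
d(omega) = (x + 3*y + 1) dx ∧ dy ∧ dz

For a 2-form omega = sum_{i<j} g_{ij} dx_i ∧ dx_j, the exterior derivative is
  d(omega) = sum_{i<j} d(g_{ij}) ∧ dx_i ∧ dx_j = sum_{i<j, k} (∂g_{ij}/∂x_k) dx_k ∧ dx_i ∧ dx_j.
Expand each term, using dx_k ∧ dx_i ∧ dx_j = sgn(permutation) dx_{(a)} ∧ dx_{(b)} ∧ dx_{(c)} with (a < b < c) sorted:
  d(2*x^2 - 3*x*z + 3*y*z) includes (∂/∂z)(2*x^2 - 3*x*z + 3*y*z) dz = (-3*x + 3*y) dz, which multiplied by dx ∧ dy gives (-3*x + 3*y) dx ∧ dy ∧ dz
  d(2*x*y) includes (∂/∂y)(2*x*y) dy = (2*x) dy, which multiplied by dx ∧ dz gives (-2*x) dx ∧ dy ∧ dz
  d(x*(3*x + 1)) includes (∂/∂x)(x*(3*x + 1)) dx = (6*x + 1) dx, which multiplied by dy ∧ dz gives (6*x + 1) dx ∧ dy ∧ dz
Collecting like 3-forms: d(omega) = (x + 3*y + 1) dx ∧ dy ∧ dz.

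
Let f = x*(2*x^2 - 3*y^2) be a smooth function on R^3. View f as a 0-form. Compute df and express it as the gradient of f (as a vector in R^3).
df = (6*x^2 - 3*y^2) dx + (-6*x*y) dy + (0) dz; grad f = (6*x^2 - 3*y^2, -6*x*y, 0)

For a 0-form f, d f = (∂f/∂x) dx + (∂f/∂y) dy + (∂f/∂z) dz. The components of the vector representation are exactly the entries of grad f in Cartesian coordinates:
  ∂f/∂x = 6*x^2 - 3*y^2
  ∂f/∂y = -6*x*y
  ∂f/∂z = 0.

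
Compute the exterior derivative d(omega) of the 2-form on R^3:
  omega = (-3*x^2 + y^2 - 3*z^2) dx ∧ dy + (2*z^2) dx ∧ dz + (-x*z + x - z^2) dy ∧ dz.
d(omega) = (1 - 7*z) dx ∧ dy ∧ dz

For a 2-form omega = sum_{i<j} g_{ij} dx_i ∧ dx_j, the exterior derivative is
  d(omega) = sum_{i<j} d(g_{ij}) ∧ dx_i ∧ dx_j = sum_{i<j, k} (∂g_{ij}/∂x_k) dx_k ∧ dx_i ∧ dx_j.
Expand each term, using dx_k ∧ dx_i ∧ dx_j = sgn(permutation) dx_{(a)} ∧ dx_{(b)} ∧ dx_{(c)} with (a < b < c) sorted:
  d(-3*x^2 + y^2 - 3*z^2) includes (∂/∂z)(-3*x^2 + y^2 - 3*z^2) dz = (-6*z) dz, which multiplied by dx ∧ dy gives (-6*z) dx ∧ dy ∧ dz
  d(-x*z + x - z^2) includes (∂/∂x)(-x*z + x - z^2) dx = (1 - z) dx, which multiplied by dy ∧ dz gives (1 - z) dx ∧ dy ∧ dz
Collecting like 3-forms: d(omega) = (1 - 7*z) dx ∧ dy ∧ dz.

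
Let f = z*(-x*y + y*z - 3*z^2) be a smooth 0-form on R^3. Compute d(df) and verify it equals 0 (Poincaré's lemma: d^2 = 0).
d(df) = 0

Step 1: df = sum_i (∂f/∂x_i) dx_i = (-y*z) dx + (z*(-x + z)) dy + (-x*y + 2*y*z - 9*z^2) dz.
Step 2: Apply d again. Using the 1-form formula, the coefficient of dx ∧ dy in d(df) is ∂^2 f/∂x ∂y - ∂^2 f/∂y ∂x = (-z) - (-z) = 0 (equality of mixed partials for smooth f).
Similarly for dx ∧ dz and dy ∧ dz — all coefficients vanish. So d(df) = 0.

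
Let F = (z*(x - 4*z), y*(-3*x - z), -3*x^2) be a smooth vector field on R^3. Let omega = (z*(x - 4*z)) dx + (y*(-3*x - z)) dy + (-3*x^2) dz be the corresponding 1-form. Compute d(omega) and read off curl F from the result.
d(omega) = (y) dy ∧ dz + (7*x - 8*z) dz ∧ dx + (-3*y) dx ∧ dy; curl F = (y, 7*x - 8*z, -3*y)

d omega = sum_{i<j} (∂f_j/∂x_i - ∂f_i/∂x_j) dx_i ∧ dx_j. Under the identification (dy ∧ dz, dz ∧ dx, dx ∧ dy) ↔ (e_x, e_y, e_z), the coefficients are exactly the components of curl F. Compute:
  ∂R/∂y - ∂Q/∂z = (0) - (-y) = y
  ∂P/∂z - ∂R/∂x = (x - 8*z) - (-6*x) = 7*x - 8*z
  ∂Q/∂x - ∂P/∂y = (-3*y) - (0) = -3*y.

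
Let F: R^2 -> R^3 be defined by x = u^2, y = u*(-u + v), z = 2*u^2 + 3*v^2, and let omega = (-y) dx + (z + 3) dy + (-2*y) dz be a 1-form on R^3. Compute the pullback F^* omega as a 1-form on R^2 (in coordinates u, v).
F^* omega = (6*u^3 - 8*u^2*v - 6*u*v^2 - 6*u + 3*v^3 + 3*v) du + (u*(2*u^2 + 12*u*v - 9*v^2 + 3)) dv

Using F^*(f dg) = (f ∘ F) d(g ∘ F), substitute each coordinate x_i by F_i(u, v) in f_i, and replace dx_i by d F_i = (∂F_i/∂u) du + (∂F_i/∂v) dv.
  For the x component: f_1(F) = u*(u - v); d F_1 = (2*u) du + (0) dv
  For the y component: f_2(F) = 2*u^2 + 3*v^2 + 3; d F_2 = (-2*u + v) du + (u) dv
  For the z component: f_3(F) = 2*u*(u - v); d F_3 = (4*u) du + (6*v) dv
Combining and collecting du, dv coefficients:
  coeff of du: 6*u^3 - 8*u^2*v - 6*u*v^2 - 6*u + 3*v^3 + 3*v
  coeff of dv: u*(2*u^2 + 12*u*v - 9*v^2 + 3)
F^* omega = (6*u^3 - 8*u^2*v - 6*u*v^2 - 6*u + 3*v^3 + 3*v) du + (u*(2*u^2 + 12*u*v - 9*v^2 + 3)) dv.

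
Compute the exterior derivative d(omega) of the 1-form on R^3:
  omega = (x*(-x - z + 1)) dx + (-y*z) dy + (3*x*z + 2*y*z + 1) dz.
d(omega) = (x + 3*z) dx ∧ dz + (y + 2*z) dy ∧ dz

For a 1-form omega = sum_i f_i dx_i, the exterior derivative is
  d(omega) = sum_{i < j} (∂f_j/∂x_i - ∂f_i/∂x_j) dx_i ∧ dx_j.
  coefficient of dx ∧ dz: ∂f_3/∂x - ∂f_1/∂z = ∂(3*x*z + 2*y*z + 1)/∂x - ∂(x*(-x - z + 1))/∂z = x + 3*z
  coefficient of dy ∧ dz: ∂f_3/∂y - ∂f_2/∂z = ∂(3*x*z + 2*y*z + 1)/∂y - ∂(-y*z)/∂z = y + 2*z
Assembling: d(omega) = (x + 3*z) dx ∧ dz + (y + 2*z) dy ∧ dz.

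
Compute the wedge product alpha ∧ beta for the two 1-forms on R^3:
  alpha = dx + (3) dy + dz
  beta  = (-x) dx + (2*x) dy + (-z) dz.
alpha ∧ beta = (5*x) dx ∧ dy + (x - z) dx ∧ dz + (-2*x - 3*z) dy ∧ dz

Distribute the wedge, using dx_i ∧ dx_j = -dx_j ∧ dx_i and dx_i ∧ dx_i = 0. For each pair (i, j) with i < j, the coefficient of dx_i ∧ dx_j in alpha ∧ beta is (alpha_i * beta_j - alpha_j * beta_i). Collecting: alpha ∧ beta = (5*x) dx ∧ dy + (x - z) dx ∧ dz + (-2*x - 3*z) dy ∧ dz.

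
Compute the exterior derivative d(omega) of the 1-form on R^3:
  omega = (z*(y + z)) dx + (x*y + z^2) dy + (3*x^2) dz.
d(omega) = (y - z) dx ∧ dy + (6*x - y - 2*z) dx ∧ dz + (-2*z) dy ∧ dz

For a 1-form omega = sum_i f_i dx_i, the exterior derivative is
  d(omega) = sum_{i < j} (∂f_j/∂x_i - ∂f_i/∂x_j) dx_i ∧ dx_j.
  coefficient of dx ∧ dy: ∂f_2/∂x - ∂f_1/∂y = ∂(x*y + z^2)/∂x - ∂(z*(y + z))/∂y = y - z
  coefficient of dx ∧ dz: ∂f_3/∂x - ∂f_1/∂z = ∂(3*x^2)/∂x - ∂(z*(y + z))/∂z = 6*x - y - 2*z
  coefficient of dy ∧ dz: ∂f_3/∂y - ∂f_2/∂z = ∂(3*x^2)/∂y - ∂(x*y + z^2)/∂z = -2*z
Assembling: d(omega) = (y - z) dx ∧ dy + (6*x - y - 2*z) dx ∧ dz + (-2*z) dy ∧ dz.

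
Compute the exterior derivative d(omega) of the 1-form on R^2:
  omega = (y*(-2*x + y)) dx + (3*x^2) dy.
d(omega) = (8*x - 2*y) dx ∧ dy

For a 1-form omega = sum_i f_i dx_i, the exterior derivative is
  d(omega) = sum_{i < j} (∂f_j/∂x_i - ∂f_i/∂x_j) dx_i ∧ dx_j.
  coefficient of dx ∧ dy: ∂f_2/∂x - ∂f_1/∂y = ∂(3*x^2)/∂x - ∂(y*(-2*x + y))/∂y = 8*x - 2*y
Assembling: d(omega) = (8*x - 2*y) dx ∧ dy.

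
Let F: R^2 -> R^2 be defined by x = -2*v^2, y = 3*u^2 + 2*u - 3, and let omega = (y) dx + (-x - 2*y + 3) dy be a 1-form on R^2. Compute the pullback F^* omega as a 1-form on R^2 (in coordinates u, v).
F^* omega = (-36*u^3 - 36*u^2 + 12*u*v^2 + 46*u + 4*v^2 + 18) du + (4*v*(-3*u^2 - 2*u + 3)) dv

Using F^*(f dg) = (f ∘ F) d(g ∘ F), substitute each coordinate x_i by F_i(u, v) in f_i, and replace dx_i by d F_i = (∂F_i/∂u) du + (∂F_i/∂v) dv.
  For the x component: f_1(F) = 3*u^2 + 2*u - 3; d F_1 = (0) du + (-4*v) dv
  For the y component: f_2(F) = -6*u^2 - 4*u + 2*v^2 + 9; d F_2 = (6*u + 2) du + (0) dv
Combining and collecting du, dv coefficients:
  coeff of du: -36*u^3 - 36*u^2 + 12*u*v^2 + 46*u + 4*v^2 + 18
  coeff of dv: 4*v*(-3*u^2 - 2*u + 3)
F^* omega = (-36*u^3 - 36*u^2 + 12*u*v^2 + 46*u + 4*v^2 + 18) du + (4*v*(-3*u^2 - 2*u + 3)) dv.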